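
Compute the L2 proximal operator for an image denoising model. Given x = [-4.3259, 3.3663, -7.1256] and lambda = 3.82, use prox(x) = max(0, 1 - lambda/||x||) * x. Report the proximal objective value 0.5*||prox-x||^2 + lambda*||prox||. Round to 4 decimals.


Step 1: Compute ||x||.
||x|| = 8.99
Step 2: Compute scaling factor.
scale = max(0, 1 - 3.82/8.99) = 0.5751
Step 3: prox(x) = [-2.4877, 1.9359, -4.0978]
||prox(x)|| = 5.17
Step 4: Proximal objective.
0.5*||prox-x||^2 = 7.2962
lambda*||prox|| = 19.7494
Total = 27.0455


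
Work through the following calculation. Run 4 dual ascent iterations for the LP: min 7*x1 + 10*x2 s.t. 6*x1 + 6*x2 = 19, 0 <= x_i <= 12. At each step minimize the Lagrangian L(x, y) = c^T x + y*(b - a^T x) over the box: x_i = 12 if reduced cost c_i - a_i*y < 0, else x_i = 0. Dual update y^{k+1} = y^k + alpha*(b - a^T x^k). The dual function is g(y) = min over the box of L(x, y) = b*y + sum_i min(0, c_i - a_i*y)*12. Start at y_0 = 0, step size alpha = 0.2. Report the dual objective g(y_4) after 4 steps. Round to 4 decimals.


Dual ascent for LP: min 7*x1 + 10*x2, 6*x1 + 6*x2 = 19, 0 <= x_i <= 12
Step 1: y^k = 0.0, reduced costs: (7.0, 10.0)
  x^k = (0.0, 0.0), subgradient = b - a^T x = 19.0
  y^{k+1} = 0.0 + 0.2*19.0 = 3.8
Step 2: y^k = 3.8, reduced costs: (-15.8, -12.8)
  x^k = (12.0, 12.0), subgradient = b - a^T x = -125.0
  y^{k+1} = 3.8 + 0.2*-125.0 = -21.2
Step 3: y^k = -21.2, reduced costs: (134.2, 137.2)
  x^k = (0.0, 0.0), subgradient = b - a^T x = 19.0
  y^{k+1} = -21.2 + 0.2*19.0 = -17.4
Step 4: y^k = -17.4, reduced costs: (111.4, 114.4)
  x^k = (0.0, 0.0), subgradient = b - a^T x = 19.0
  y^{k+1} = -17.4 + 0.2*19.0 = -13.6
Dual objective at y_4 = -13.6: reduced costs (88.6, 91.6), box minimizer x = (0.0, 0.0)
g(y_4) = b*y + (c1 - a1*y)*x1 + (c2 - a2*y)*x2 = 19*(-13.6) + 88.6*0.0 + 91.6*0.0 = -258.4 + 0.0 + 0.0 = -258.4


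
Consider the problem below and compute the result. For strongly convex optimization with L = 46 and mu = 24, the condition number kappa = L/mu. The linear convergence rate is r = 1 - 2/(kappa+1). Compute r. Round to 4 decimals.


Step 1: Compute the condition number.
kappa = L/mu = 46/24 = 1.9167
Step 2: Compute the convergence rate.
r = 1 - 2/(kappa + 1) = 1 - 2*mu/(L + mu) = (L - mu)/(L + mu) = 22/70 = 0.3143


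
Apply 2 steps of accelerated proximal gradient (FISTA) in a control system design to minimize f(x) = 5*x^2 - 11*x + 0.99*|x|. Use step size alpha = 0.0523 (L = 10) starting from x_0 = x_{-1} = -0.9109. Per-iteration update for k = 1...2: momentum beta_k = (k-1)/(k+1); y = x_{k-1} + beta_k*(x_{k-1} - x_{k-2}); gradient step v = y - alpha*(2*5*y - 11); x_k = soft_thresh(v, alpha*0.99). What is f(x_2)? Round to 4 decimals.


FISTA on f(x) = 5*x^2 - 11*x + 0.99*|x|
L = 10, alpha = 0.0523
Iteration 1: beta = 0.0, y = -0.9109 + 0.0*(-0.9109 + 0.9109) = -0.9109
  grad(y) = -20.109, v = y - alpha*grad = 0.1408
  prox(v) = soft_thresh(0.1408, 0.0518) = 0.089
Iteration 2: beta = 0.3333, y = 0.089 + 0.3333*(0.089 + 0.9109) = 0.4223
  grad(y) = -6.7767, v = y - alpha*grad = 0.7768
  prox(v) = soft_thresh(0.7768, 0.0518) = 0.725
f(x_2) = 5*0.725^2 - 11*0.725 + 0.99*|0.725| = -4.6291


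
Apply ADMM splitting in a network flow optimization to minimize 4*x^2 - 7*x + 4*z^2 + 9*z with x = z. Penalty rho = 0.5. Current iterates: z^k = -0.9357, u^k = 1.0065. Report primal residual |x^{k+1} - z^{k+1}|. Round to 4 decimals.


ADMM iteration with rho = 0.5, z^k = -0.9357, u^k = 1.0065
Step 1: x-update.
Minimize 4*x^2 - 7*x + (0.5/2)*(x + 0.9357 + 1.0065)^2
FOC: (2*4 + 0.5)*x = 7 + 0.5*(-0.9357 - 1.0065)
x^{k+1} = 0.7093
Step 2: z-update.
Minimize 4*z^2 + 9*z + (0.5/2)*(0.7093 - z + 1.0065)^2
FOC: (2*4 + 0.5)*z = -9 + 0.5*(0.7093 + 1.0065)
z^{k+1} = -0.9579
Step 3: u-update.
u^{k+1} = 1.0065 + 0.7093 + 0.9579 = 2.6737
Step 4: Primal residual = |0.7093 + 0.9579| = 1.6672


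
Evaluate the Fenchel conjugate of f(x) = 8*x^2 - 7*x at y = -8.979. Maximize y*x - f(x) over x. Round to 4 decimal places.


f*(y) = sup_x {y*x - a*x^2 - b*x} = sup_x {(y-b)*x - a*x^2}
FOC: (y - b) - 2a*x = 0 => x* = (y - b)/(2a)
x* = (-8.979 + 7)/(2*8) = -0.1237
f*(-8.979) = (y-b)^2/(4a) = (-8.979 + 7)^2/(4*8)
= 3.9164/32 = 0.1224


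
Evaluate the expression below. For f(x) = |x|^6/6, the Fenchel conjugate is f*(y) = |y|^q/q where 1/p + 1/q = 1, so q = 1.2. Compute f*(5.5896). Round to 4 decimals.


The conjugate exponent q satisfies 1/p + 1/q = 1.
p = 6, so q = 6/(6 - 1) = 1.2
|y|^q = 5.5896^1.2 = 7.886
f*(5.5896) = 7.886 / 1.2 = 6.5717


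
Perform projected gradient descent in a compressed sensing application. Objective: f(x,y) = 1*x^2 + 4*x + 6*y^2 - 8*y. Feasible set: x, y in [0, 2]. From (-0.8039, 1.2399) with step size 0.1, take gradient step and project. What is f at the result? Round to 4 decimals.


Step 1: Compute gradient at (-0.8039, 1.2399).
grad_x = 2*1*-0.8039 + 4 = 2.3922
grad_y = 2*6*1.2399 - 8 = 6.8788
Step 2: Gradient step.
x_raw = -0.8039 - 0.1*2.3922 = -1.0431
y_raw = 1.2399 - 0.1*6.8788 = 0.552
Step 3: Project onto [0, 2].
x_proj = clip(-1.0431) = 0.0
y_proj = clip(0.552) = 0.552
Step 4: Evaluate f.
f(0.0, 0.552) = -2.5878


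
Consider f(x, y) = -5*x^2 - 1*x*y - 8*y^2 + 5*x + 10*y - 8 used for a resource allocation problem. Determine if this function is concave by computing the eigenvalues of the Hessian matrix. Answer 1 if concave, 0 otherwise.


The Hessian of f(x,y) = -5*x^2 - 1*x*y - 8*y^2 + 5*x + 10*y - 8 is:
H = [[-10, -1], [-1, -16]]
Trace = -10 - 16 = -26
Determinant = -10*-16 - (-1)^2 = 159
Discriminant = (-26)^2 - 4*159 = 40.0
Eigenvalues: lambda_1 = -16.1623, lambda_2 = -9.8377
The function is concave.

1


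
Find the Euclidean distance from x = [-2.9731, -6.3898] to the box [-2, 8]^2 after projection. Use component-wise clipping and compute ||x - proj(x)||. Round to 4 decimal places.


Project each component onto [-2, 8].
clip(-2.9731) = -2.0, clip(-6.3898) = -2.0
Projection = [-2.0, -2.0]
Squared diffs: [0.9469, 19.2703]
Distance = sqrt(20.2172) = 4.4964


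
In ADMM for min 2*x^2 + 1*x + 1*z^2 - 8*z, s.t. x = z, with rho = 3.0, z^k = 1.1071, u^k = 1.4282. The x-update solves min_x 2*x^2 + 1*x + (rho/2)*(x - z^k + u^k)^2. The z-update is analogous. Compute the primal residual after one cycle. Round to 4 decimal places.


ADMM iteration with rho = 3.0, z^k = 1.1071, u^k = 1.4282
Step 1: x-update.
Minimize 2*x^2 + 1*x + (3.0/2)*(x - 1.1071 + 1.4282)^2
FOC: (2*2 + 3.0)*x = -1 + 3.0*(1.1071 - 1.4282)
x^{k+1} = -0.2805
Step 2: z-update.
Minimize 1*z^2 - 8*z + (3.0/2)*(-0.2805 - z + 1.4282)^2
FOC: (2*1 + 3.0)*z = 8 + 3.0*(-0.2805 + 1.4282)
z^{k+1} = 2.2886
Step 3: u-update.
u^{k+1} = 1.4282 - 0.2805 - 2.2886 = -1.1409
Step 4: Primal residual = |-0.2805 - 2.2886| = 2.5691


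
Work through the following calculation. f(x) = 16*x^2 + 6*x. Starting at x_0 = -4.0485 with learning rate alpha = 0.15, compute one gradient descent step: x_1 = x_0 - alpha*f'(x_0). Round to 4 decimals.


We compute the gradient at x_0 and apply the update.
f'(x) = 32*x + 6
f'(-4.0485) = 32*-4.0485 + 6 = -123.552
x_1 = -4.0485 - 0.15*-123.552 = 14.4843


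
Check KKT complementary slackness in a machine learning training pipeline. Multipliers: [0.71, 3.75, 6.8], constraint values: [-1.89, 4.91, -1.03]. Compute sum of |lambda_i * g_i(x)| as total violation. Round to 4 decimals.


KKT complementary slackness check:
lambda_1 * g_1 = 0.71 * -1.89 = -1.3419
lambda_2 * g_2 = 3.75 * 4.91 = 18.4125
lambda_3 * g_3 = 6.8 * -1.03 = -7.004
Total violation = 1.3419 + 18.4125 + 7.004 = 26.7584


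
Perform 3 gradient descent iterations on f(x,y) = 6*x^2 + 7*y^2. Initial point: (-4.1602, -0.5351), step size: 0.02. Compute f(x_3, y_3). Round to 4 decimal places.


Gradient descent on f(x,y) = 6*x^2 + 7*y^2.
Starting point: (-4.1602, -0.5351), alpha = 0.02
Step 1: grad_x = 2*6*-4.1602 = -49.9224, grad_y = 2*7*-0.5351 = -7.4914
  x_1 = -4.1602 - 0.02*-49.9224 = -3.1618
  y_1 = -0.5351 - 0.02*-7.4914 = -0.3853
Step 2: grad_x = 2*6*-3.1618 = -37.941, grad_y = 2*7*-0.3853 = -5.3938
  x_2 = -3.1618 - 0.02*-37.941 = -2.4029
  y_2 = -0.3853 - 0.02*-5.3938 = -0.2774
Step 3: grad_x = 2*6*-2.4029 = -28.8352, grad_y = 2*7*-0.2774 = -3.8835
  x_3 = -2.4029 - 0.02*-28.8352 = -1.8262
  y_3 = -0.2774 - 0.02*-3.8835 = -0.1997
f(-1.8262, -0.1997) = 6*(-1.8262)^2 + 7*(-0.1997)^2 = 20.2899


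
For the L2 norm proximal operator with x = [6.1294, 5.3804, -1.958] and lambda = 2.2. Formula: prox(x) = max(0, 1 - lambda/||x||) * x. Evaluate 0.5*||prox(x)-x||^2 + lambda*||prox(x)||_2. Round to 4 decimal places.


Step 1: Compute ||x||.
||x|| = 8.3876
Step 2: Compute scaling factor.
scale = max(0, 1 - 2.2/8.3876) = 0.7377
Step 3: prox(x) = [4.5217, 3.9692, -1.4444]
||prox(x)|| = 6.1876
Step 4: Proximal objective.
0.5*||prox-x||^2 = 2.42
lambda*||prox|| = 13.6127
Total = 16.0327


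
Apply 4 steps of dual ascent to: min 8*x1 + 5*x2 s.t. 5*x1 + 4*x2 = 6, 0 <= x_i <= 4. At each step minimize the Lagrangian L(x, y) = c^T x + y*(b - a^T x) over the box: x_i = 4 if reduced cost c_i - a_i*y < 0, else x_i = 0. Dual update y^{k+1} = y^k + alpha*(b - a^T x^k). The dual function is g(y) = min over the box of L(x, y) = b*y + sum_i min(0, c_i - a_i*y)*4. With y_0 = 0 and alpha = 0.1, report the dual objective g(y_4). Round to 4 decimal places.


Dual ascent for LP: min 8*x1 + 5*x2, 5*x1 + 4*x2 = 6, 0 <= x_i <= 4
Step 1: y^k = 0.0, reduced costs: (8.0, 5.0)
  x^k = (0.0, 0.0), subgradient = b - a^T x = 6.0
  y^{k+1} = 0.0 + 0.1*6.0 = 0.6
Step 2: y^k = 0.6, reduced costs: (5.0, 2.6)
  x^k = (0.0, 0.0), subgradient = b - a^T x = 6.0
  y^{k+1} = 0.6 + 0.1*6.0 = 1.2
Step 3: y^k = 1.2, reduced costs: (2.0, 0.2)
  x^k = (0.0, 0.0), subgradient = b - a^T x = 6.0
  y^{k+1} = 1.2 + 0.1*6.0 = 1.8
Step 4: y^k = 1.8, reduced costs: (-1.0, -2.2)
  x^k = (4.0, 4.0), subgradient = b - a^T x = -30.0
  y^{k+1} = 1.8 + 0.1*-30.0 = -1.2
Dual objective at y_4 = -1.2: reduced costs (14.0, 9.8), box minimizer x = (0.0, 0.0)
g(y_4) = b*y + (c1 - a1*y)*x1 + (c2 - a2*y)*x2 = 6*(-1.2) + 14.0*0.0 + 9.8*0.0 = -7.2 + 0.0 + 0.0 = -7.2


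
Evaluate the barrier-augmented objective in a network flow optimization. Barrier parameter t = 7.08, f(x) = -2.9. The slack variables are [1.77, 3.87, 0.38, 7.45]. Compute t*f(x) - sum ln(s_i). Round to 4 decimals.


Step 1: Compute log-barrier.
ln values: [0.571, 1.3533, -0.9676, 2.0082]
phi = -(0.571 + 1.3533 - 0.9676 + 2.0082) = -2.9649
Step 2: Compute augmented objective.
t*f(x) = 7.08*-2.9 = -20.532
Total = -20.532 - 2.9649 = -23.4969


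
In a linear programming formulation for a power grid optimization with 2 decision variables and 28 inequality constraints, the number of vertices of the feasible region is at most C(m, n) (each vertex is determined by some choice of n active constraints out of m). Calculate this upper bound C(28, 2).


Each vertex corresponds to some choice of n active constraints out of m, so the number of vertices is at most C(m, n) = m! / (n!(m-n)!).
m = 28, n = 2
Numerator: 28 * 27
Denominator: 2! = 2
C(28, 2) = 378


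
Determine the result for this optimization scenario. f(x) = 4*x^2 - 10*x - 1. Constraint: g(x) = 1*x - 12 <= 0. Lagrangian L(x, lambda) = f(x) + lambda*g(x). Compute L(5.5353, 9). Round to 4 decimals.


Step 1: Evaluate f(x).
f(5.5353) = 4*5.5353^2 - 10*5.5353 - 1 = 66.2052
Step 2: Evaluate g(x).
g(5.5353) = 1*5.5353 - 12 = -6.4647
Step 3: Compute Lagrangian.
L = 66.2052 + 9*-6.4647 = 8.0229


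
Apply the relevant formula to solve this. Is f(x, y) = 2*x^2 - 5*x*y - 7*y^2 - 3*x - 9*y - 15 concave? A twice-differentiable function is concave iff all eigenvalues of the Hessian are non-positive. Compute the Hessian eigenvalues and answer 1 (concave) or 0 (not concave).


The Hessian of f(x,y) = 2*x^2 - 5*x*y - 7*y^2 - 3*x - 9*y - 15 is:
H = [[4, -5], [-5, -14]]
Trace = 4 - 14 = -10
Determinant = 4*-14 - (-5)^2 = -81
Discriminant = (-10)^2 - 4*-81 = 424.0
Eigenvalues: lambda_1 = -15.2956, lambda_2 = 5.2956
The function is not concave.

0


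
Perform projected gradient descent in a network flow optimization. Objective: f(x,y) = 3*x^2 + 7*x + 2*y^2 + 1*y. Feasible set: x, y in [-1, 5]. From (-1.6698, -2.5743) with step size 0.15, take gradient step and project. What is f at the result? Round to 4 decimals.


Step 1: Compute gradient at (-1.6698, -2.5743).
grad_x = 2*3*-1.6698 + 7 = -3.0188
grad_y = 2*2*-2.5743 + 1 = -9.2972
Step 2: Gradient step.
x_raw = -1.6698 - 0.15*-3.0188 = -1.217
y_raw = -2.5743 - 0.15*-9.2972 = -1.1797
Step 3: Project onto [-1, 5].
x_proj = clip(-1.217) = -1.0
y_proj = clip(-1.1797) = -1.0
Step 4: Evaluate f.
f(-1.0, -1.0) = -3.0


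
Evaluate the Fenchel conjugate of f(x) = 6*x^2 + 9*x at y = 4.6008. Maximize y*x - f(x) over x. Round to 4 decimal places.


f*(y) = sup_x {y*x - a*x^2 - b*x} = sup_x {(y-b)*x - a*x^2}
FOC: (y - b) - 2a*x = 0 => x* = (y - b)/(2a)
x* = (4.6008 - 9)/(2*6) = -0.3666
f*(4.6008) = (y-b)^2/(4a) = (4.6008 - 9)^2/(4*6)
= 19.353/24 = 0.8064


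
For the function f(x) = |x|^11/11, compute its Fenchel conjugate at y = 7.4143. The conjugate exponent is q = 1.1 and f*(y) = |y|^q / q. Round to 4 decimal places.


The conjugate exponent q satisfies 1/p + 1/q = 1.
p = 11, so q = 11/(11 - 1) = 1.1
|y|^q = 7.4143^1.1 = 9.0589
f*(7.4143) = 9.0589 / 1.1 = 8.2354


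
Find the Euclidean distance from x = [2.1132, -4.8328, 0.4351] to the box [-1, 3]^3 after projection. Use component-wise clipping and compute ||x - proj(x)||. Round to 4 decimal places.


Project each component onto [-1, 3].
clip(2.1132) = 2.1132, clip(-4.8328) = -1.0, clip(0.4351) = 0.4351
Projection = [2.1132, -1.0, 0.4351]
Squared diffs: [0.0, 14.6904, 0.0]
Distance = sqrt(14.6904) = 3.8328


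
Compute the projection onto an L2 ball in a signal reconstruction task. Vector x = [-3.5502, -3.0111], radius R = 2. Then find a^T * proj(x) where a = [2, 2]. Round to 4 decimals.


Step 1: Compute ||x|| (intermediates to 6 decimals).
||x|| = sqrt((-3.5502)^2 + (-3.0111)^2) = 4.655174
Step 2: Project.
Since ||x|| > R, scale = R/||x|| = 2/4.655174 = 0.429629, proj(x) = scale * x
proj(x) = [-1.525269, -1.293656]
Step 3: Dot product.
a^T * proj(x) = 2*(-1.525269) + 2*(-1.293656) = -5.6379


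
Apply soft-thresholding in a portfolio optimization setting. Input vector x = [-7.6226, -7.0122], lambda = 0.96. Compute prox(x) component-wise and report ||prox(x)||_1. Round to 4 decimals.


Soft-thresholding with lambda = 0.96:
prox(-7.6226) = sign(-7.6226)*max(|-7.6226| - 0.96, 0) = -6.6626
prox(-7.0122) = sign(-7.0122)*max(|-7.0122| - 0.96, 0) = -6.0522
prox(x) = [-6.6626, -6.0522]
||prox(x)||_1 = 6.6626 + 6.0522 = 12.7148


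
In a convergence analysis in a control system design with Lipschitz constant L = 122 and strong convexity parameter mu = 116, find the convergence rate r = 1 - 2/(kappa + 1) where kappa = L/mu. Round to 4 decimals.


Step 1: Compute the condition number.
kappa = L/mu = 122/116 = 1.0517
Step 2: Compute the convergence rate.
r = 1 - 2/(kappa + 1) = 1 - 2*mu/(L + mu) = (L - mu)/(L + mu) = 6/238 = 0.0252


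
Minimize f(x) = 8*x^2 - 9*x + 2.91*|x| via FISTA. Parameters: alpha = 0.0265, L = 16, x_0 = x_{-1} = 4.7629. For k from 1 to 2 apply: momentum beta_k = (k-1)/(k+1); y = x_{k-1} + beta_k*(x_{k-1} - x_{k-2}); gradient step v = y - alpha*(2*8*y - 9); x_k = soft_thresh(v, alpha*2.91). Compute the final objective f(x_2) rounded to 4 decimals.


FISTA on f(x) = 8*x^2 - 9*x + 2.91*|x|
L = 16, alpha = 0.0265
Iteration 1: beta = 0.0, y = 4.7629 + 0.0*(4.7629 - 4.7629) = 4.7629
  grad(y) = 67.2064, v = y - alpha*grad = 2.9819
  prox(v) = soft_thresh(2.9819, 0.0771) = 2.9048
Iteration 2: beta = 0.3333, y = 2.9048 + 0.3333*(2.9048 - 4.7629) = 2.2855
  grad(y) = 27.5673, v = y - alpha*grad = 1.5549
  prox(v) = soft_thresh(1.5549, 0.0771) = 1.4778
f(x_2) = 8*1.4778^2 - 9*1.4778 + 2.91*|1.4778| = 8.4715


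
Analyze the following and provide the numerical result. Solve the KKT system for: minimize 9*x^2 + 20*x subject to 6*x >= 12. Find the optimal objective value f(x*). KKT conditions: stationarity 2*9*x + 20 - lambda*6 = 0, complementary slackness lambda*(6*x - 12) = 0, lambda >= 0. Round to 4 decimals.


Step 1: Try lambda = 0 (constraint inactive).
x_unc = -20/(2*9) = -1.1111
Check: 6*-1.1111 = -6.6666 < 12 -- violated!
Step 2: Constraint must be active: 6*x = 12
x* = 12/6 = 2.0
lambda = (2*9*2.0 + 20)/6 = 9.3333
Step 3: Compute optimal value.
f(x*) = 9*2.0^2 + 20*2.0 = 76.0


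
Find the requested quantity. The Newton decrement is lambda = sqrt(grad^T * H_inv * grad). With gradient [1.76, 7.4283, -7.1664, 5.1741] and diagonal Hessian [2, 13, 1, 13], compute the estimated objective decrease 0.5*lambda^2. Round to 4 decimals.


Step 1: H is diagonal, so H^(-1) * g = [0.88, 0.5714, -7.1664, 0.398].
Step 2: g^T H^(-1) g = sum_i g_i^2 / H_ii
  = (1.76)^2/2 + (7.4283)^2/13 + (-7.1664)^2/1 + (5.1741)^2/13
  = 1.5488 + 4.2446 + 51.3573 + 2.0593 = 59.21
Step 3: Objective decrease = 0.5 * g^T H^(-1) g = 29.605


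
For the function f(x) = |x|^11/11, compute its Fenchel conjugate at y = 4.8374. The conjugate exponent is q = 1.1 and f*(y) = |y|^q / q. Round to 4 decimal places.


The conjugate exponent q satisfies 1/p + 1/q = 1.
p = 11, so q = 11/(11 - 1) = 1.1
|y|^q = 4.8374^1.1 = 5.6633
f*(4.8374) = 5.6633 / 1.1 = 5.1485


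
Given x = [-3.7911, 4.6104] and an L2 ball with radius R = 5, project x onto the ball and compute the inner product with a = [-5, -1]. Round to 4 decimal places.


Step 1: Compute ||x|| (intermediates to 6 decimals).
||x|| = sqrt((-3.7911)^2 + 4.6104^2) = 5.968939
Step 2: Project.
Since ||x|| > R, scale = R/||x|| = 5/5.968939 = 0.83767, proj(x) = scale * x
proj(x) = [-3.175691, 3.861994]
Step 3: Dot product.
a^T * proj(x) = -5*(-3.175691) - 1*3.861994 = 12.0165


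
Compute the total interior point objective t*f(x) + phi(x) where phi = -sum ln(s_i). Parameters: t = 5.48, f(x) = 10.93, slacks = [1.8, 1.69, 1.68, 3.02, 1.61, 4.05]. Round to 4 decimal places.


Step 1: Compute log-barrier.
ln values: [0.5878, 0.5247, 0.5188, 1.1053, 0.4762, 1.3987]
phi = -(0.5878 + 0.5247 + 0.5188 + 1.1053 + 0.4762 + 1.3987) = -4.6115
Step 2: Compute augmented objective.
t*f(x) = 5.48*10.93 = 59.8964
Total = 59.8964 - 4.6115 = 55.2849


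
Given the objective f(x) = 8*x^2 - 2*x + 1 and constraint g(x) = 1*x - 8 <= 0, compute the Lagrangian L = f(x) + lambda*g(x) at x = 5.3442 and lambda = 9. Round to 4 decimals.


Step 1: Evaluate f(x).
f(5.3442) = 8*5.3442^2 - 2*5.3442 + 1 = 218.7954
Step 2: Evaluate g(x).
g(5.3442) = 1*5.3442 - 8 = -2.6558
Step 3: Compute Lagrangian.
L = 218.7954 + 9*-2.6558 = 194.8932


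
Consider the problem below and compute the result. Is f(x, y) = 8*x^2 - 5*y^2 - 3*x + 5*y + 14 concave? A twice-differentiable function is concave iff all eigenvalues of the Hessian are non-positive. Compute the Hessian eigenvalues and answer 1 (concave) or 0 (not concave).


The Hessian of f(x,y) = 8*x^2 - 5*y^2 - 3*x + 5*y + 14 is:
H = [[16, 0], [0, -10]]
Trace = 16 - 10 = 6
Determinant = 16*-10 - (0)^2 = -160
Discriminant = (6)^2 - 4*-160 = 676.0
Eigenvalues: lambda_1 = -10.0, lambda_2 = 16.0
The function is not concave.

0


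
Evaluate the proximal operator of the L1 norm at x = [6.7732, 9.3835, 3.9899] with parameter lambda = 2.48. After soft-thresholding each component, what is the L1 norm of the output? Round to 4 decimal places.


Soft-thresholding with lambda = 2.48:
prox(6.7732) = sign(6.7732)*max(|6.7732| - 2.48, 0) = 4.2932
prox(9.3835) = sign(9.3835)*max(|9.3835| - 2.48, 0) = 6.9035
prox(3.9899) = sign(3.9899)*max(|3.9899| - 2.48, 0) = 1.5099
prox(x) = [4.2932, 6.9035, 1.5099]
||prox(x)||_1 = 4.2932 + 6.9035 + 1.5099 = 12.7066


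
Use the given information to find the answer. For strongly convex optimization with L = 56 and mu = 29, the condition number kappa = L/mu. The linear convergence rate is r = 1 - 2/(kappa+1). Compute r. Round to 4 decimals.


Step 1: Compute the condition number.
kappa = L/mu = 56/29 = 1.931
Step 2: Compute the convergence rate.
r = 1 - 2/(kappa + 1) = 1 - 2*mu/(L + mu) = (L - mu)/(L + mu) = 27/85 = 0.3176


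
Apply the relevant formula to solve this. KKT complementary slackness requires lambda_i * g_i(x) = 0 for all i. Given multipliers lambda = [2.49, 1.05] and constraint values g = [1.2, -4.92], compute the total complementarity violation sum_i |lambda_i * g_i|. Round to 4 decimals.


KKT complementary slackness check:
lambda_1 * g_1 = 2.49 * 1.2 = 2.988
lambda_2 * g_2 = 1.05 * -4.92 = -5.166
Total violation = 2.988 + 5.166 = 8.154


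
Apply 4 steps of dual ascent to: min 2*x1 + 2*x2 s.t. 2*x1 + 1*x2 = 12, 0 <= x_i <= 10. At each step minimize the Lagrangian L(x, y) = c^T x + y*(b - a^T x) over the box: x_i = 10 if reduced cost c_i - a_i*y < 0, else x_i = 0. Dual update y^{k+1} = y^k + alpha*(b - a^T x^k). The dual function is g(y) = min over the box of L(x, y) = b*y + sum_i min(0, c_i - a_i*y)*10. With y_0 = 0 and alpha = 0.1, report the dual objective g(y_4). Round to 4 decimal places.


Dual ascent for LP: min 2*x1 + 2*x2, 2*x1 + 1*x2 = 12, 0 <= x_i <= 10
Step 1: y^k = 0.0, reduced costs: (2.0, 2.0)
  x^k = (0.0, 0.0), subgradient = b - a^T x = 12.0
  y^{k+1} = 0.0 + 0.1*12.0 = 1.2
Step 2: y^k = 1.2, reduced costs: (-0.4, 0.8)
  x^k = (10.0, 0.0), subgradient = b - a^T x = -8.0
  y^{k+1} = 1.2 + 0.1*-8.0 = 0.4
Step 3: y^k = 0.4, reduced costs: (1.2, 1.6)
  x^k = (0.0, 0.0), subgradient = b - a^T x = 12.0
  y^{k+1} = 0.4 + 0.1*12.0 = 1.6
Step 4: y^k = 1.6, reduced costs: (-1.2, 0.4)
  x^k = (10.0, 0.0), subgradient = b - a^T x = -8.0
  y^{k+1} = 1.6 + 0.1*-8.0 = 0.8
Dual objective at y_4 = 0.8: reduced costs (0.4, 1.2), box minimizer x = (0.0, 0.0)
g(y_4) = b*y + (c1 - a1*y)*x1 + (c2 - a2*y)*x2 = 12*0.8 + 0.4*0.0 + 1.2*0.0 = 9.6 + 0.0 + 0.0 = 9.6


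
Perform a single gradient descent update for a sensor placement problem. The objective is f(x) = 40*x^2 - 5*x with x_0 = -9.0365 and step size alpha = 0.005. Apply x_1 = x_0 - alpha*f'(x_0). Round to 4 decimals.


We compute the gradient at x_0 and apply the update.
f'(x) = 80*x - 5
f'(-9.0365) = 80*-9.0365 - 5 = -727.92
x_1 = -9.0365 - 0.005*-727.92 = -5.3969


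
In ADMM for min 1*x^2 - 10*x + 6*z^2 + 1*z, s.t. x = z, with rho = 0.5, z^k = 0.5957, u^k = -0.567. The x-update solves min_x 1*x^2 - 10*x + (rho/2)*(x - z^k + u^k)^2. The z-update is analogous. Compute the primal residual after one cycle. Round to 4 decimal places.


ADMM iteration with rho = 0.5, z^k = 0.5957, u^k = -0.567
Step 1: x-update.
Minimize 1*x^2 - 10*x + (0.5/2)*(x - 0.5957 - 0.567)^2
FOC: (2*1 + 0.5)*x = 10 + 0.5*(0.5957 + 0.567)
x^{k+1} = 4.2325
Step 2: z-update.
Minimize 6*z^2 + 1*z + (0.5/2)*(4.2325 - z - 0.567)^2
FOC: (2*6 + 0.5)*z = -1 + 0.5*(4.2325 - 0.567)
z^{k+1} = 0.0666
Step 3: u-update.
u^{k+1} = -0.567 + 4.2325 - 0.0666 = 3.5989
Step 4: Primal residual = |4.2325 - 0.0666| = 4.1659


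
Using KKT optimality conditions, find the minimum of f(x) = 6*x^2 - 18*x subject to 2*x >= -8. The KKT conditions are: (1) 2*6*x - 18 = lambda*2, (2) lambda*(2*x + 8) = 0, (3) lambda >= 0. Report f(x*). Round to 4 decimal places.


Step 1: Try lambda = 0 (constraint inactive).
Stationarity: 2*6*x - 18 = 0
x* = 18/(2*6) = 1.5
Check constraint: 2*1.5 = 3.0 >= -8 -- satisfied.
Step 2: Compute optimal value.
f(x*) = 6*1.5^2 - 18*1.5 = -13.5


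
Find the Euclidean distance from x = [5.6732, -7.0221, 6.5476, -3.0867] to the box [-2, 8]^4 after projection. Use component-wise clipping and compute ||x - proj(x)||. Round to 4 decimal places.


Project each component onto [-2, 8].
clip(5.6732) = 5.6732, clip(-7.0221) = -2.0, clip(6.5476) = 6.5476, clip(-3.0867) = -2.0
Projection = [5.6732, -2.0, 6.5476, -2.0]
Squared diffs: [0.0, 25.2215, 0.0, 1.1809]
Distance = sqrt(26.4024) = 5.1383


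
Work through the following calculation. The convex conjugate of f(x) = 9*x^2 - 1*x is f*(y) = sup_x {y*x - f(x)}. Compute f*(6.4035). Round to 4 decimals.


f*(y) = sup_x {y*x - a*x^2 - b*x} = sup_x {(y-b)*x - a*x^2}
FOC: (y - b) - 2a*x = 0 => x* = (y - b)/(2a)
x* = (6.4035 + 1)/(2*9) = 0.4113
f*(6.4035) = (y-b)^2/(4a) = (6.4035 + 1)^2/(4*9)
= 54.8118/36 = 1.5226


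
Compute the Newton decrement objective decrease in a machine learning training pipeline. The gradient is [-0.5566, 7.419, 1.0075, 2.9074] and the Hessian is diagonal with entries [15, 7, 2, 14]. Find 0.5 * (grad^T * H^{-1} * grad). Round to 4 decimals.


Step 1: H is diagonal, so H^(-1) * g = [-0.0371, 1.0599, 0.5038, 0.2077].
Step 2: g^T H^(-1) g = sum_i g_i^2 / H_ii
  = (-0.5566)^2/15 + (7.419)^2/7 + (1.0075)^2/2 + (2.9074)^2/14
  = 0.0207 + 7.8631 + 0.5075 + 0.6038 = 8.995
Step 3: Objective decrease = 0.5 * g^T H^(-1) g = 4.4975


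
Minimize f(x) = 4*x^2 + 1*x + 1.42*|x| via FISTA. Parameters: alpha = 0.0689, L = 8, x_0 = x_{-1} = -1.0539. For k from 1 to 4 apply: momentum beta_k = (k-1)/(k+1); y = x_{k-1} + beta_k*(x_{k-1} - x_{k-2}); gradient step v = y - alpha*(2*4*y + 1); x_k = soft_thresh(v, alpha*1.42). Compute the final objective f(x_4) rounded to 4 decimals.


FISTA on f(x) = 4*x^2 + 1*x + 1.42*|x|
L = 8, alpha = 0.0689
Iteration 1: beta = 0.0, y = -1.0539 + 0.0*(-1.0539 + 1.0539) = -1.0539
  grad(y) = -7.4312, v = y - alpha*grad = -0.5419
  prox(v) = soft_thresh(-0.5419, 0.0978) = -0.4441
Iteration 2: beta = 0.3333, y = -0.4441 + 0.3333*(-0.4441 + 1.0539) = -0.2408
  grad(y) = -0.9262, v = y - alpha*grad = -0.177
  prox(v) = soft_thresh(-0.177, 0.0978) = -0.0791
Iteration 3: beta = 0.5, y = -0.0791 + 0.5*(-0.0791 + 0.4441) = 0.1033
  grad(y) = 1.8268, v = y - alpha*grad = -0.0225
  prox(v) = soft_thresh(-0.0225, 0.0978) = 0.0
Iteration 4: beta = 0.6, y = 0.0 + 0.6*(0.0 + 0.0791) = 0.0475
  grad(y) = 1.3798, v = y - alpha*grad = -0.0476
  prox(v) = soft_thresh(-0.0476, 0.0978) = 0.0
f(x_4) = 4*0.0^2 + 1*0.0 + 1.42*|0.0| = 0.0


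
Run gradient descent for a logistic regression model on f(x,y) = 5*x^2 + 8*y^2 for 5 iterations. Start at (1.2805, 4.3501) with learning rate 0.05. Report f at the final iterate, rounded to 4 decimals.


Gradient descent on f(x,y) = 5*x^2 + 8*y^2.
Starting point: (1.2805, 4.3501), alpha = 0.05
Step 1: grad_x = 2*5*1.2805 = 12.805, grad_y = 2*8*4.3501 = 69.6016
  x_1 = 1.2805 - 0.05*12.805 = 0.6403
  y_1 = 4.3501 - 0.05*69.6016 = 0.87
Step 2: grad_x = 2*5*0.6403 = 6.4025, grad_y = 2*8*0.87 = 13.9203
  x_2 = 0.6403 - 0.05*6.4025 = 0.3201
  y_2 = 0.87 - 0.05*13.9203 = 0.174
Step 3: grad_x = 2*5*0.3201 = 3.2013, grad_y = 2*8*0.174 = 2.7841
  x_3 = 0.3201 - 0.05*3.2013 = 0.1601
  y_3 = 0.174 - 0.05*2.7841 = 0.0348
Step 4: grad_x = 2*5*0.1601 = 1.6006, grad_y = 2*8*0.0348 = 0.5568
  x_4 = 0.1601 - 0.05*1.6006 = 0.08
  y_4 = 0.0348 - 0.05*0.5568 = 0.007
Step 5: grad_x = 2*5*0.08 = 0.8003, grad_y = 2*8*0.007 = 0.1114
  x_5 = 0.08 - 0.05*0.8003 = 0.04
  y_5 = 0.007 - 0.05*0.1114 = 0.0014
f(0.04, 0.0014) = 5*0.04^2 + 8*0.0014^2 = 0.008


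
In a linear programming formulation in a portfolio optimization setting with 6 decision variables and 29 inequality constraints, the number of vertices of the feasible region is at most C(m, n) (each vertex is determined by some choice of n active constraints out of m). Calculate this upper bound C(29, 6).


Each vertex corresponds to some choice of n active constraints out of m, so the number of vertices is at most C(m, n) = m! / (n!(m-n)!).
m = 29, n = 6
Numerator: 29 * 28 * 27 * 26 * 25 * 24
Denominator: 6! = 720
C(29, 6) = 475020


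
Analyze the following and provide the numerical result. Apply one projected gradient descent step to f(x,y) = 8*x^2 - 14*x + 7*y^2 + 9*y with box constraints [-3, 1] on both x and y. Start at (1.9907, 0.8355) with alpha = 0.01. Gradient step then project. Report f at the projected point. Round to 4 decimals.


Step 1: Compute gradient at (1.9907, 0.8355).
grad_x = 2*8*1.9907 - 14 = 17.8512
grad_y = 2*7*0.8355 + 9 = 20.697
Step 2: Gradient step.
x_raw = 1.9907 - 0.01*17.8512 = 1.8122
y_raw = 0.8355 - 0.01*20.697 = 0.6285
Step 3: Project onto [-3, 1].
x_proj = clip(1.8122) = 1.0
y_proj = clip(0.6285) = 0.6285
Step 4: Evaluate f.
f(1.0, 0.6285) = 2.4221


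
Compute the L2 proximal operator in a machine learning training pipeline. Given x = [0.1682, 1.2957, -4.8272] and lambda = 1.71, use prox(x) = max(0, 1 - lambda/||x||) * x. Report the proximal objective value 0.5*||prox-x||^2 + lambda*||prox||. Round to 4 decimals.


Step 1: Compute ||x||.
||x|| = 5.0009
Step 2: Compute scaling factor.
scale = max(0, 1 - 1.71/5.0009) = 0.6581
Step 3: prox(x) = [0.1107, 0.8527, -3.1766]
||prox(x)|| = 3.2909
Step 4: Proximal objective.
0.5*||prox-x||^2 = 1.4621
lambda*||prox|| = 5.6274
Total = 7.0895


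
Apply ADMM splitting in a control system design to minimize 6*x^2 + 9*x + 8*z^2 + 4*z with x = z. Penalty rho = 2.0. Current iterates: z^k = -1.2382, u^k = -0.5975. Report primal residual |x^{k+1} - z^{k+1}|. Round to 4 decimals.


ADMM iteration with rho = 2.0, z^k = -1.2382, u^k = -0.5975
Step 1: x-update.
Minimize 6*x^2 + 9*x + (2.0/2)*(x + 1.2382 - 0.5975)^2
FOC: (2*6 + 2.0)*x = -9 + 2.0*(-1.2382 + 0.5975)
x^{k+1} = -0.7344
Step 2: z-update.
Minimize 8*z^2 + 4*z + (2.0/2)*(-0.7344 - z - 0.5975)^2
FOC: (2*8 + 2.0)*z = -4 + 2.0*(-0.7344 - 0.5975)
z^{k+1} = -0.3702
Step 3: u-update.
u^{k+1} = -0.5975 - 0.7344 + 0.3702 = -0.9617
Step 4: Primal residual = |-0.7344 + 0.3702| = 0.3642


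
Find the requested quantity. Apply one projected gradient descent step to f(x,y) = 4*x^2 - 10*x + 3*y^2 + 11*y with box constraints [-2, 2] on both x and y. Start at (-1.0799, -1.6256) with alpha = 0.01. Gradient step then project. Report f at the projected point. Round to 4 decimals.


Step 1: Compute gradient at (-1.0799, -1.6256).
grad_x = 2*4*-1.0799 - 10 = -18.6392
grad_y = 2*3*-1.6256 + 11 = 1.2464
Step 2: Gradient step.
x_raw = -1.0799 - 0.01*-18.6392 = -0.8935
y_raw = -1.6256 - 0.01*1.2464 = -1.6381
Step 3: Project onto [-2, 2].
x_proj = clip(-0.8935) = -0.8935
y_proj = clip(-1.6381) = -1.6381
Step 4: Evaluate f.
f(-0.8935, -1.6381) = 2.1596


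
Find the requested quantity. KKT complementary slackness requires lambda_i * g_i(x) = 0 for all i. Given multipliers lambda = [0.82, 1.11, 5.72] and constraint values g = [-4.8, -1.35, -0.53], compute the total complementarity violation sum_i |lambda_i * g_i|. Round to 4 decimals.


KKT complementary slackness check:
lambda_1 * g_1 = 0.82 * -4.8 = -3.936
lambda_2 * g_2 = 1.11 * -1.35 = -1.4985
lambda_3 * g_3 = 5.72 * -0.53 = -3.0316
Total violation = 3.936 + 1.4985 + 3.0316 = 8.4661


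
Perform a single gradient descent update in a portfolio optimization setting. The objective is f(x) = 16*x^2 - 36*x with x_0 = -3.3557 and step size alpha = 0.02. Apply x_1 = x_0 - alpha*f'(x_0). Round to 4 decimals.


We compute the gradient at x_0 and apply the update.
f'(x) = 32*x - 36
f'(-3.3557) = 32*-3.3557 - 36 = -143.3824
x_1 = -3.3557 - 0.02*-143.3824 = -0.4881


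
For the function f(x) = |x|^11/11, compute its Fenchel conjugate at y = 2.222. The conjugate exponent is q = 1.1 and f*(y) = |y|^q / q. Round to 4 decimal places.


The conjugate exponent q satisfies 1/p + 1/q = 1.
p = 11, so q = 11/(11 - 1) = 1.1
|y|^q = 2.222^1.1 = 2.4067
f*(2.222) = 2.4067 / 1.1 = 2.1879


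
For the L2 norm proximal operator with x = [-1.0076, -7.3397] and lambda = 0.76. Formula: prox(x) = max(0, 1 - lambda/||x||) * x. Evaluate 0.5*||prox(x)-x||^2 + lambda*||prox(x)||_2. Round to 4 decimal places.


Step 1: Compute ||x||.
||x|| = 7.4085
Step 2: Compute scaling factor.
scale = max(0, 1 - 0.76/7.4085) = 0.8974
Step 3: prox(x) = [-0.9042, -6.5868]
||prox(x)|| = 6.6485
Step 4: Proximal objective.
0.5*||prox-x||^2 = 0.2888
lambda*||prox|| = 5.0529
Total = 5.3417


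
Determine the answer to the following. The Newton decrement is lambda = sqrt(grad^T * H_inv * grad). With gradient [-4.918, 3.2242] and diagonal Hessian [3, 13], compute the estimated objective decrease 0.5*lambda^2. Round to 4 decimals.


Step 1: H is diagonal, so H^(-1) * g = [-1.6393, 0.248].
Step 2: g^T H^(-1) g = sum_i g_i^2 / H_ii
  = (-4.918)^2/3 + (3.2242)^2/13
  = 8.0622 + 0.7997 = 8.8619
Step 3: Objective decrease = 0.5 * g^T H^(-1) g = 4.4309


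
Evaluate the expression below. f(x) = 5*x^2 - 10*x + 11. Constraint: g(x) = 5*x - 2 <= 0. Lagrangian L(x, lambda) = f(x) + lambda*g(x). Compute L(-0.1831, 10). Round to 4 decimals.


Step 1: Evaluate f(x).
f(-0.1831) = 5*(-0.1831)^2 - 10*(-0.1831) + 11 = 12.9986
Step 2: Evaluate g(x).
g(-0.1831) = 5*-0.1831 - 2 = -2.9155
Step 3: Compute Lagrangian.
L = 12.9986 + 10*-2.9155 = -16.1564


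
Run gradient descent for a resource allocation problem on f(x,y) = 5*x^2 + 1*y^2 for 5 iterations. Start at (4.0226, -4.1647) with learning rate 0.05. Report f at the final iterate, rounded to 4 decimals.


Gradient descent on f(x,y) = 5*x^2 + 1*y^2.
Starting point: (4.0226, -4.1647), alpha = 0.05
Step 1: grad_x = 2*5*4.0226 = 40.226, grad_y = 2*1*-4.1647 = -8.3294
  x_1 = 4.0226 - 0.05*40.226 = 2.0113
  y_1 = -4.1647 - 0.05*-8.3294 = -3.7482
Step 2: grad_x = 2*5*2.0113 = 20.113, grad_y = 2*1*-3.7482 = -7.4965
  x_2 = 2.0113 - 0.05*20.113 = 1.0057
  y_2 = -3.7482 - 0.05*-7.4965 = -3.3734
Step 3: grad_x = 2*5*1.0057 = 10.0565, grad_y = 2*1*-3.3734 = -6.7468
  x_3 = 1.0057 - 0.05*10.0565 = 0.5028
  y_3 = -3.3734 - 0.05*-6.7468 = -3.0361
Step 4: grad_x = 2*5*0.5028 = 5.0283, grad_y = 2*1*-3.0361 = -6.0721
  x_4 = 0.5028 - 0.05*5.0283 = 0.2514
  y_4 = -3.0361 - 0.05*-6.0721 = -2.7325
Step 5: grad_x = 2*5*0.2514 = 2.5141, grad_y = 2*1*-2.7325 = -5.4649
  x_5 = 0.2514 - 0.05*2.5141 = 0.1257
  y_5 = -2.7325 - 0.05*-5.4649 = -2.4592
f(0.1257, -2.4592) = 5*0.1257^2 + 1*(-2.4592)^2 = 6.1267


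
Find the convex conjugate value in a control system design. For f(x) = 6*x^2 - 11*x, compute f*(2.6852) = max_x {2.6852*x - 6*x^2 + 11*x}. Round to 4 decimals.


f*(y) = sup_x {y*x - a*x^2 - b*x} = sup_x {(y-b)*x - a*x^2}
FOC: (y - b) - 2a*x = 0 => x* = (y - b)/(2a)
x* = (2.6852 + 11)/(2*6) = 1.1404
f*(2.6852) = (y-b)^2/(4a) = (2.6852 + 11)^2/(4*6)
= 187.2847/24 = 7.8035


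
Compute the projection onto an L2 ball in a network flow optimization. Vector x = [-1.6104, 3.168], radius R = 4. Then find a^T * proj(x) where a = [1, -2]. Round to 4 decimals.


Step 1: Compute ||x|| (intermediates to 6 decimals).
||x|| = sqrt((-1.6104)^2 + 3.168^2) = 3.553817
Step 2: Project.
Since ||x|| <= R, proj = x (no scaling needed).
proj(x) = [-1.6104, 3.168]
Step 3: Dot product.
a^T * proj(x) = 1*(-1.6104) - 2*3.168 = -7.9464


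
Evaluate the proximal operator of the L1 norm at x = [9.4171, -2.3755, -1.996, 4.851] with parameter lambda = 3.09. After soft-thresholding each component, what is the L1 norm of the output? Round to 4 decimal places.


Soft-thresholding with lambda = 3.09:
prox(9.4171) = sign(9.4171)*max(|9.4171| - 3.09, 0) = 6.3271
prox(-2.3755) = sign(-2.3755)*max(|-2.3755| - 3.09, 0) = 0.0
prox(-1.996) = sign(-1.996)*max(|-1.996| - 3.09, 0) = 0.0
prox(4.851) = sign(4.851)*max(|4.851| - 3.09, 0) = 1.761
prox(x) = [6.3271, 0.0, 0.0, 1.761]
||prox(x)||_1 = 6.3271 + 0.0 + 0.0 + 1.761 = 8.0881


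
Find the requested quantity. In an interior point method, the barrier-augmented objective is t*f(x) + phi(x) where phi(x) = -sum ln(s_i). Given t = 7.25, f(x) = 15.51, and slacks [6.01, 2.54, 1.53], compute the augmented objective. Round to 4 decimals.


Step 1: Compute log-barrier.
ln values: [1.7934, 0.9322, 0.4253]
phi = -(1.7934 + 0.9322 + 0.4253) = -3.1509
Step 2: Compute augmented objective.
t*f(x) = 7.25*15.51 = 112.4475
Total = 112.4475 - 3.1509 = 109.2966


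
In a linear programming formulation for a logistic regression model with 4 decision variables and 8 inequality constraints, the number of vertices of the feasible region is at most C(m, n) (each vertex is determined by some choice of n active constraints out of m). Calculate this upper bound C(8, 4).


Each vertex corresponds to some choice of n active constraints out of m, so the number of vertices is at most C(m, n) = m! / (n!(m-n)!).
m = 8, n = 4
Numerator: 8 * 7 * 6 * 5
Denominator: 4! = 24
C(8, 4) = 70


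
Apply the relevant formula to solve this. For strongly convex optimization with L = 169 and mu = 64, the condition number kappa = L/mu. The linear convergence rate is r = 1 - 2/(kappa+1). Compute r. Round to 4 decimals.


Step 1: Compute the condition number.
kappa = L/mu = 169/64 = 2.6406
Step 2: Compute the convergence rate.
r = 1 - 2/(kappa + 1) = 1 - 2*mu/(L + mu) = (L - mu)/(L + mu) = 105/233 = 0.4506


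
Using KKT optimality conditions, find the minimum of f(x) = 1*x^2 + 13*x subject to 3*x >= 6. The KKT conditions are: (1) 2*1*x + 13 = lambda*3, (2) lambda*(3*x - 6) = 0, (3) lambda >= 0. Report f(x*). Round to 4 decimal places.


Step 1: Try lambda = 0 (constraint inactive).
x_unc = -13/(2*1) = -6.5
Check: 3*-6.5 = -19.5 < 6 -- violated!
Step 2: Constraint must be active: 3*x = 6
x* = 6/3 = 2.0
lambda = (2*1*2.0 + 13)/3 = 5.6667
Step 3: Compute optimal value.
f(x*) = 1*2.0^2 + 13*2.0 = 30.0


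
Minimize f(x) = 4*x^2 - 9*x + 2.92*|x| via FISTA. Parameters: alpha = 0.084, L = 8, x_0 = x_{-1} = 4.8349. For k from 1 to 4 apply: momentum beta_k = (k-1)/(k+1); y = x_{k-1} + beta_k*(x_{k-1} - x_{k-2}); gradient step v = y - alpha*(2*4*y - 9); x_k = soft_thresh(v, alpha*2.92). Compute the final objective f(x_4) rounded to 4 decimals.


FISTA on f(x) = 4*x^2 - 9*x + 2.92*|x|
L = 8, alpha = 0.084
Iteration 1: beta = 0.0, y = 4.8349 + 0.0*(4.8349 - 4.8349) = 4.8349
  grad(y) = 29.6792, v = y - alpha*grad = 2.3418
  prox(v) = soft_thresh(2.3418, 0.2453) = 2.0966
Iteration 2: beta = 0.3333, y = 2.0966 + 0.3333*(2.0966 - 4.8349) = 1.1838
  grad(y) = 0.4703, v = y - alpha*grad = 1.1443
  prox(v) = soft_thresh(1.1443, 0.2453) = 0.899
Iteration 3: beta = 0.5, y = 0.899 + 0.5*(0.899 - 2.0966) = 0.3002
  grad(y) = -6.5982, v = y - alpha*grad = 0.8545
  prox(v) = soft_thresh(0.8545, 0.2453) = 0.6092
Iteration 4: beta = 0.6, y = 0.6092 + 0.6*(0.6092 - 0.899) = 0.4353
  grad(y) = -5.5176, v = y - alpha*grad = 0.8988
  prox(v) = soft_thresh(0.8988, 0.2453) = 0.6535
f(x_4) = 4*0.6535^2 - 9*0.6535 + 2.92*|0.6535| = -2.265


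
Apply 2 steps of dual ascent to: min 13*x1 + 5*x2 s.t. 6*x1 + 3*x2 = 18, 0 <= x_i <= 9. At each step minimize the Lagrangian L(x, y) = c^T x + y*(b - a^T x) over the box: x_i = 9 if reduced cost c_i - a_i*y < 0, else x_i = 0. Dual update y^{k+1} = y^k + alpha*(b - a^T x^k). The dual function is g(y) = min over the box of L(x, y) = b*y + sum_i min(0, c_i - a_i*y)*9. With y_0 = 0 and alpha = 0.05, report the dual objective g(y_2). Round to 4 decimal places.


Dual ascent for LP: min 13*x1 + 5*x2, 6*x1 + 3*x2 = 18, 0 <= x_i <= 9
Step 1: y^k = 0.0, reduced costs: (13.0, 5.0)
  x^k = (0.0, 0.0), subgradient = b - a^T x = 18.0
  y^{k+1} = 0.0 + 0.05*18.0 = 0.9
Step 2: y^k = 0.9, reduced costs: (7.6, 2.3)
  x^k = (0.0, 0.0), subgradient = b - a^T x = 18.0
  y^{k+1} = 0.9 + 0.05*18.0 = 1.8
Dual objective at y_2 = 1.8: reduced costs (2.2, -0.4), box minimizer x = (0.0, 9.0)
g(y_2) = b*y + (c1 - a1*y)*x1 + (c2 - a2*y)*x2 = 18*1.8 + 2.2*0.0 + (-0.4)*9.0 = 32.4 + 0.0 - 3.6 = 28.8


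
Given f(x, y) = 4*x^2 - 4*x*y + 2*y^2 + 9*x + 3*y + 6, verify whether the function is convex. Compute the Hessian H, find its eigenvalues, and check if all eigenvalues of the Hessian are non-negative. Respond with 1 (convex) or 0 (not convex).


The Hessian of f(x,y) = 4*x^2 - 4*x*y + 2*y^2 + 9*x + 3*y + 6 is:
H = [[8, -4], [-4, 4]]
Trace = 8 + 4 = 12
Determinant = 8*4 - (-4)^2 = 16
Discriminant = (12)^2 - 4*16 = 80.0
Eigenvalues: lambda_1 = 1.5279, lambda_2 = 10.4721
The function is convex.

1


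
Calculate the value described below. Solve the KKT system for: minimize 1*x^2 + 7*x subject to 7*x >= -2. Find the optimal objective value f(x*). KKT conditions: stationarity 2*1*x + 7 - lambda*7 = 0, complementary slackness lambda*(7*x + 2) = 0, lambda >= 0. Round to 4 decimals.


Step 1: Try lambda = 0 (constraint inactive).
x_unc = -7/(2*1) = -3.5
Check: 7*-3.5 = -24.5 < -2 -- violated!
Step 2: Constraint must be active: 7*x = -2
x* = -2/7 = -0.2857 (rounded; the exact value -2/7 is used below)
lambda = (2*1*(-2/7) + 7)/7 = 0.9184
Step 3: Compute optimal value.
f(x*) = 1*(-2/7)^2 + 7*(-2/7) = -1.9184
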